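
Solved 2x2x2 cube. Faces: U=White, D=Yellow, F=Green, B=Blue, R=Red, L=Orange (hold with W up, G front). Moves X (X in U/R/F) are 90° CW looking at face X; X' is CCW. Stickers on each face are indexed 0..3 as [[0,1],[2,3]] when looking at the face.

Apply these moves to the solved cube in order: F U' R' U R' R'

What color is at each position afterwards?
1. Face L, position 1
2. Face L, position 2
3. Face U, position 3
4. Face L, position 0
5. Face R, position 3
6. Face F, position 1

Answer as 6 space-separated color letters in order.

After move 1 (F): F=GGGG U=WWOO R=WRWR D=RRYY L=OYOY
After move 2 (U'): U=WOWO F=OYGG R=GGWR B=WRBB L=BBOY
After move 3 (R'): R=GRGW U=WBWW F=OOGO D=RYYG B=YRRB
After move 4 (U): U=WWWB F=GRGO R=YRGW B=BBRB L=OOOY
After move 5 (R'): R=RWYG U=WRWB F=GWGB D=RRYO B=GBYB
After move 6 (R'): R=WGRY U=WYWG F=GRGB D=RWYB B=OBRB
Query 1: L[1] = O
Query 2: L[2] = O
Query 3: U[3] = G
Query 4: L[0] = O
Query 5: R[3] = Y
Query 6: F[1] = R

Answer: O O G O Y R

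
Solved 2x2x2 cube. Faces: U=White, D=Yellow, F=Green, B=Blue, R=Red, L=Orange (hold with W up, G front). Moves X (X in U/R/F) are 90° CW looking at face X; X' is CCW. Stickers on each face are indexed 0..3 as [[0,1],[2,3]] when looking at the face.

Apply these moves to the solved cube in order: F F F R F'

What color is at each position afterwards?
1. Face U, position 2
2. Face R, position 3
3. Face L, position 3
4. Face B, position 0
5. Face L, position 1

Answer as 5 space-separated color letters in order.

After move 1 (F): F=GGGG U=WWOO R=WRWR D=RRYY L=OYOY
After move 2 (F): F=GGGG U=WWYY R=OROR D=WWYY L=OROR
After move 3 (F): F=GGGG U=WWRR R=YRYR D=OOYY L=OWOW
After move 4 (R): R=YYRR U=WGRG F=GOGY D=OBYB B=RBWB
After move 5 (F'): F=OYGG U=WGYR R=BYOR D=WWYB L=OGOR
Query 1: U[2] = Y
Query 2: R[3] = R
Query 3: L[3] = R
Query 4: B[0] = R
Query 5: L[1] = G

Answer: Y R R R G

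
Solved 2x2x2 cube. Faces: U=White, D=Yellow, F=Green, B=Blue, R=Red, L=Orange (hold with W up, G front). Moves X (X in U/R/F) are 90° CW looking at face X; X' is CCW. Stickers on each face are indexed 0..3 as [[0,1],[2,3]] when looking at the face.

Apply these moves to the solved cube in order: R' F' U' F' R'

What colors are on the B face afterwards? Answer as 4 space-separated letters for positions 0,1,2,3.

Answer: G R W B

Derivation:
After move 1 (R'): R=RRRR U=WBWB F=GWGW D=YGYG B=YBYB
After move 2 (F'): F=WWGG U=WBRR R=GRYR D=OOYG L=OBOW
After move 3 (U'): U=BRWR F=OBGG R=WWYR B=GRYB L=YBOW
After move 4 (F'): F=BGOG U=BRWY R=OWOR D=BWYG L=YROW
After move 5 (R'): R=WROO U=BYWG F=BROY D=BGYG B=GRWB
Query: B face = GRWB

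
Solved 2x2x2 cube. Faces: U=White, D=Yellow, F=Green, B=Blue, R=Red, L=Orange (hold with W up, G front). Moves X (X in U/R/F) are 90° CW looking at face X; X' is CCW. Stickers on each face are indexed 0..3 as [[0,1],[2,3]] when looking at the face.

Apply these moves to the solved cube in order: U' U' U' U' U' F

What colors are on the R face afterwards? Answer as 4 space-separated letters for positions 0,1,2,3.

Answer: W G W R

Derivation:
After move 1 (U'): U=WWWW F=OOGG R=GGRR B=RRBB L=BBOO
After move 2 (U'): U=WWWW F=BBGG R=OORR B=GGBB L=RROO
After move 3 (U'): U=WWWW F=RRGG R=BBRR B=OOBB L=GGOO
After move 4 (U'): U=WWWW F=GGGG R=RRRR B=BBBB L=OOOO
After move 5 (U'): U=WWWW F=OOGG R=GGRR B=RRBB L=BBOO
After move 6 (F): F=GOGO U=WWOB R=WGWR D=RGYY L=BYOY
Query: R face = WGWR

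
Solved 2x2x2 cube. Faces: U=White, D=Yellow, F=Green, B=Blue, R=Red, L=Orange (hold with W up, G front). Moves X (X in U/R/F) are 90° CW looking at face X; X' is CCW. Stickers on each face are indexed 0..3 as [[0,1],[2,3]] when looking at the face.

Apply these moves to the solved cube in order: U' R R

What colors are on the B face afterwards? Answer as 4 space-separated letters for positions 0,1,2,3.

After move 1 (U'): U=WWWW F=OOGG R=GGRR B=RRBB L=BBOO
After move 2 (R): R=RGRG U=WOWG F=OYGY D=YBYR B=WRWB
After move 3 (R): R=RRGG U=WYWY F=OBGR D=YWYW B=GROB
Query: B face = GROB

Answer: G R O B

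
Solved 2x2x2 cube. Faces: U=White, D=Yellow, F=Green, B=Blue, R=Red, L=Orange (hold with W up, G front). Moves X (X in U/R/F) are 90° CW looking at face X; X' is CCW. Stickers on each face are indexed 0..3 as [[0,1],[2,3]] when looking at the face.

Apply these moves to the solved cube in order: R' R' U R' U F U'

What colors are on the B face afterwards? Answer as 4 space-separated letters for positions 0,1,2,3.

After move 1 (R'): R=RRRR U=WBWB F=GWGW D=YGYG B=YBYB
After move 2 (R'): R=RRRR U=WYWY F=GBGB D=YWYW B=GBGB
After move 3 (U): U=WWYY F=RRGB R=GBRR B=OOGB L=GBOO
After move 4 (R'): R=BRGR U=WGYO F=RWGY D=YRYB B=WOWB
After move 5 (U): U=YWOG F=BRGY R=WOGR B=GBWB L=RWOO
After move 6 (F): F=GBYR U=YWOW R=OOGR D=GWYB L=RYOR
After move 7 (U'): U=WWYO F=RYYR R=GBGR B=OOWB L=GBOR
Query: B face = OOWB

Answer: O O W B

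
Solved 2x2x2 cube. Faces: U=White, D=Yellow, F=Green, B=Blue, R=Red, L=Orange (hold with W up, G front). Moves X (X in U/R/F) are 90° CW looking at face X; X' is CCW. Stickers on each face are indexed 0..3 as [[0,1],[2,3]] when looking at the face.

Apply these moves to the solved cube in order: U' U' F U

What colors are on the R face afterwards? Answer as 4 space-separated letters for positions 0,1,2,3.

After move 1 (U'): U=WWWW F=OOGG R=GGRR B=RRBB L=BBOO
After move 2 (U'): U=WWWW F=BBGG R=OORR B=GGBB L=RROO
After move 3 (F): F=GBGB U=WWOR R=WOWR D=ROYY L=RYOY
After move 4 (U): U=OWRW F=WOGB R=GGWR B=RYBB L=GBOY
Query: R face = GGWR

Answer: G G W R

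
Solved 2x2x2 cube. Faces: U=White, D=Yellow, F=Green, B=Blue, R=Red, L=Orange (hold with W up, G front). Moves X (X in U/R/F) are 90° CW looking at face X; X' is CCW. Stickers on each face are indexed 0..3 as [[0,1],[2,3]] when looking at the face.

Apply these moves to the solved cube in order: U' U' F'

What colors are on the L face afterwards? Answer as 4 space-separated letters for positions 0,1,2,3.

Answer: R W O W

Derivation:
After move 1 (U'): U=WWWW F=OOGG R=GGRR B=RRBB L=BBOO
After move 2 (U'): U=WWWW F=BBGG R=OORR B=GGBB L=RROO
After move 3 (F'): F=BGBG U=WWOR R=YOYR D=ROYY L=RWOW
Query: L face = RWOW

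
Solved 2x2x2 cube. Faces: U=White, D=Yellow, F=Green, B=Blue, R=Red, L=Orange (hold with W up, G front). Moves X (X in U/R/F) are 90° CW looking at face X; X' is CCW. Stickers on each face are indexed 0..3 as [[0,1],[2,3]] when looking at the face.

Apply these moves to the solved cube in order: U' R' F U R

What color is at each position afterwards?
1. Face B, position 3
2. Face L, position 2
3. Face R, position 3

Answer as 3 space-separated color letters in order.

Answer: B O R

Derivation:
After move 1 (U'): U=WWWW F=OOGG R=GGRR B=RRBB L=BBOO
After move 2 (R'): R=GRGR U=WBWR F=OWGW D=YOYG B=YRYB
After move 3 (F): F=GOWW U=WBOB R=WRRR D=GGYG L=BYOO
After move 4 (U): U=OWBB F=WRWW R=YRRR B=BYYB L=GOOO
After move 5 (R): R=RYRR U=ORBW F=WGWG D=GYYB B=BYWB
Query 1: B[3] = B
Query 2: L[2] = O
Query 3: R[3] = R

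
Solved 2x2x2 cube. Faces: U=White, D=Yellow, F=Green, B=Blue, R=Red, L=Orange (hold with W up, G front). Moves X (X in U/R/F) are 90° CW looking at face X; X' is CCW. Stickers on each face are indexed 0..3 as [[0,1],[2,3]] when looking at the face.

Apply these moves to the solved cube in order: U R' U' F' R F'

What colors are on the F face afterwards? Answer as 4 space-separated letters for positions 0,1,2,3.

After move 1 (U): U=WWWW F=RRGG R=BBRR B=OOBB L=GGOO
After move 2 (R'): R=BRBR U=WBWO F=RWGW D=YRYG B=YOYB
After move 3 (U'): U=BOWW F=GGGW R=RWBR B=BRYB L=YOOO
After move 4 (F'): F=GWGG U=BORB R=RWYR D=OOYG L=YWOW
After move 5 (R): R=YRRW U=BWRG F=GOGG D=OYYB B=BROB
After move 6 (F'): F=OGGG U=BWYR R=YROW D=WWYB L=YGOR
Query: F face = OGGG

Answer: O G G G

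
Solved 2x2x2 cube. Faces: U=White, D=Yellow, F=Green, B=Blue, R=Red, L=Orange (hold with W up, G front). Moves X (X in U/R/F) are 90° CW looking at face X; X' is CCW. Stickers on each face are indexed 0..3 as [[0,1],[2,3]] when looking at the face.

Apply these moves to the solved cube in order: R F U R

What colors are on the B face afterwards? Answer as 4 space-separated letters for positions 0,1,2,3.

Answer: G Y W B

Derivation:
After move 1 (R): R=RRRR U=WGWG F=GYGY D=YBYB B=WBWB
After move 2 (F): F=GGYY U=WGOO R=WRGR D=RRYB L=OYOB
After move 3 (U): U=OWOG F=WRYY R=WBGR B=OYWB L=GGOB
After move 4 (R): R=GWRB U=OROY F=WRYB D=RWYO B=GYWB
Query: B face = GYWB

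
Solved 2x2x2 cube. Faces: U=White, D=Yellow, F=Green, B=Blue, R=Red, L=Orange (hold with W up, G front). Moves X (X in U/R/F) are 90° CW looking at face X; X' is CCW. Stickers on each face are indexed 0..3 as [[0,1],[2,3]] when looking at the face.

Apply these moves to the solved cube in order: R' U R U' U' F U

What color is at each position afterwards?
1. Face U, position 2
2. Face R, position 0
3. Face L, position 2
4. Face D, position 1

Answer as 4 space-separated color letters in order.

Answer: Y R O G

Derivation:
After move 1 (R'): R=RRRR U=WBWB F=GWGW D=YGYG B=YBYB
After move 2 (U): U=WWBB F=RRGW R=YBRR B=OOYB L=GWOO
After move 3 (R): R=RYRB U=WRBW F=RGGG D=YYYO B=BOWB
After move 4 (U'): U=RWWB F=GWGG R=RGRB B=RYWB L=BOOO
After move 5 (U'): U=WBRW F=BOGG R=GWRB B=RGWB L=RYOO
After move 6 (F): F=GBGO U=WBOY R=RWWB D=RGYO L=RYOY
After move 7 (U): U=OWYB F=RWGO R=RGWB B=RYWB L=GBOY
Query 1: U[2] = Y
Query 2: R[0] = R
Query 3: L[2] = O
Query 4: D[1] = G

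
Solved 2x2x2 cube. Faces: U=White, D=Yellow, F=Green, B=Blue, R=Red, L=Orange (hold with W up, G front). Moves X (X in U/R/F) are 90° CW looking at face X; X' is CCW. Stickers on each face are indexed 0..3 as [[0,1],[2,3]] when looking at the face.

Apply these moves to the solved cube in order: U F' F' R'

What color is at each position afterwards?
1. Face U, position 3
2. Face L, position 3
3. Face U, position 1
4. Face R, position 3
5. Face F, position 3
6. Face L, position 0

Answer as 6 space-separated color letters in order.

Answer: O B B G Y G

Derivation:
After move 1 (U): U=WWWW F=RRGG R=BBRR B=OOBB L=GGOO
After move 2 (F'): F=RGRG U=WWBR R=YBYR D=GOYY L=GWOW
After move 3 (F'): F=GGRR U=WWYY R=OBGR D=WWYY L=GROB
After move 4 (R'): R=BROG U=WBYO F=GWRY D=WGYR B=YOWB
Query 1: U[3] = O
Query 2: L[3] = B
Query 3: U[1] = B
Query 4: R[3] = G
Query 5: F[3] = Y
Query 6: L[0] = G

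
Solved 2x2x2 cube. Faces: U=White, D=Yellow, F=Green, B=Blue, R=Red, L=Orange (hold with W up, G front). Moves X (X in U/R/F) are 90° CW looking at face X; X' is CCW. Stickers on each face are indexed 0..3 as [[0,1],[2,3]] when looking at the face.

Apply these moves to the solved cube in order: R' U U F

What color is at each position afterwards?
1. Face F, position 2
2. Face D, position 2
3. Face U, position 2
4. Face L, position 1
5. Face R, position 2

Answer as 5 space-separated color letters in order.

Answer: W Y O Y W

Derivation:
After move 1 (R'): R=RRRR U=WBWB F=GWGW D=YGYG B=YBYB
After move 2 (U): U=WWBB F=RRGW R=YBRR B=OOYB L=GWOO
After move 3 (U): U=BWBW F=YBGW R=OORR B=GWYB L=RROO
After move 4 (F): F=GYWB U=BWOR R=BOWR D=ROYG L=RYOG
Query 1: F[2] = W
Query 2: D[2] = Y
Query 3: U[2] = O
Query 4: L[1] = Y
Query 5: R[2] = W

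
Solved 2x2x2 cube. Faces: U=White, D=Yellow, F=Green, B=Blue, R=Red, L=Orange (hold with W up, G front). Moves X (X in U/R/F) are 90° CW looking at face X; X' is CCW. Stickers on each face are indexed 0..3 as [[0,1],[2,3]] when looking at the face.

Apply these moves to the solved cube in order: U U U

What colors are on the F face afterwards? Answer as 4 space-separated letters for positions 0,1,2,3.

After move 1 (U): U=WWWW F=RRGG R=BBRR B=OOBB L=GGOO
After move 2 (U): U=WWWW F=BBGG R=OORR B=GGBB L=RROO
After move 3 (U): U=WWWW F=OOGG R=GGRR B=RRBB L=BBOO
Query: F face = OOGG

Answer: O O G G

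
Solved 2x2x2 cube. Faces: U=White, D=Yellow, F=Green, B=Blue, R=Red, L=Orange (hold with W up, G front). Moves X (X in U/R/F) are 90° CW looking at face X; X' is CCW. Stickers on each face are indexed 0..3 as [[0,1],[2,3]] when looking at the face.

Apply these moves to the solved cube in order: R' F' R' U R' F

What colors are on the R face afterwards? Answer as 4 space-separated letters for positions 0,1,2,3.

After move 1 (R'): R=RRRR U=WBWB F=GWGW D=YGYG B=YBYB
After move 2 (F'): F=WWGG U=WBRR R=GRYR D=OOYG L=OBOW
After move 3 (R'): R=RRGY U=WYRY F=WBGR D=OWYG B=GBOB
After move 4 (U): U=RWYY F=RRGR R=GBGY B=OBOB L=WBOW
After move 5 (R'): R=BYGG U=ROYO F=RWGY D=ORYR B=GBWB
After move 6 (F): F=GRYW U=ROWB R=YYOG D=GBYR L=WOOR
Query: R face = YYOG

Answer: Y Y O G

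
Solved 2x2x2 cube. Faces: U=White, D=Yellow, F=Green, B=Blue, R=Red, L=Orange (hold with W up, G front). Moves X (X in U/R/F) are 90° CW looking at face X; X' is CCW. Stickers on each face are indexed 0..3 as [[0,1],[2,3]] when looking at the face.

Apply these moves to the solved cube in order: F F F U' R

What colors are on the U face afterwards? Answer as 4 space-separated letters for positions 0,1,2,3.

After move 1 (F): F=GGGG U=WWOO R=WRWR D=RRYY L=OYOY
After move 2 (F): F=GGGG U=WWYY R=OROR D=WWYY L=OROR
After move 3 (F): F=GGGG U=WWRR R=YRYR D=OOYY L=OWOW
After move 4 (U'): U=WRWR F=OWGG R=GGYR B=YRBB L=BBOW
After move 5 (R): R=YGRG U=WWWG F=OOGY D=OBYY B=RRRB
Query: U face = WWWG

Answer: W W W G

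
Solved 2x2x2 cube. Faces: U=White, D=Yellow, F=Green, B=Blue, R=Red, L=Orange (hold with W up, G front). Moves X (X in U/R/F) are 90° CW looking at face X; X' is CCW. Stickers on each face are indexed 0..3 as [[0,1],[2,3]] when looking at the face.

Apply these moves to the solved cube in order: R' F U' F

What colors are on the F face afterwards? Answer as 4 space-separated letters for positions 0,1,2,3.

Answer: W O W Y

Derivation:
After move 1 (R'): R=RRRR U=WBWB F=GWGW D=YGYG B=YBYB
After move 2 (F): F=GGWW U=WBOO R=WRBR D=RRYG L=OYOG
After move 3 (U'): U=BOWO F=OYWW R=GGBR B=WRYB L=YBOG
After move 4 (F): F=WOWY U=BOGB R=WGOR D=BGYG L=YROR
Query: F face = WOWY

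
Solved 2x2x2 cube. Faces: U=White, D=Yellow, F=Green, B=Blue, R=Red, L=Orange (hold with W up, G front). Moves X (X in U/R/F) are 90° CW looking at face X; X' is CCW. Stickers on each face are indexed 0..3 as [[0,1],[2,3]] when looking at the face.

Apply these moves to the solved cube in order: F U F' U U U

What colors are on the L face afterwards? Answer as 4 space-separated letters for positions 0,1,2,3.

After move 1 (F): F=GGGG U=WWOO R=WRWR D=RRYY L=OYOY
After move 2 (U): U=OWOW F=WRGG R=BBWR B=OYBB L=GGOY
After move 3 (F'): F=RGWG U=OWBW R=RBRR D=GYYY L=GWOO
After move 4 (U): U=BOWW F=RBWG R=OYRR B=GWBB L=RGOO
After move 5 (U): U=WBWO F=OYWG R=GWRR B=RGBB L=RBOO
After move 6 (U): U=WWOB F=GWWG R=RGRR B=RBBB L=OYOO
Query: L face = OYOO

Answer: O Y O O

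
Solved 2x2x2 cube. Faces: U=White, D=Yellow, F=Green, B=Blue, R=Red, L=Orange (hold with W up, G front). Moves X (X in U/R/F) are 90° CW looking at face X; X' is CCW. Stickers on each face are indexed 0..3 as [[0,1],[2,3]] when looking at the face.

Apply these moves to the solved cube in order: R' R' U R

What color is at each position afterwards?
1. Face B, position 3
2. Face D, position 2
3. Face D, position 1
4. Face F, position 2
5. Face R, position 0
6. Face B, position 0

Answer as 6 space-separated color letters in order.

Answer: B Y G G R Y

Derivation:
After move 1 (R'): R=RRRR U=WBWB F=GWGW D=YGYG B=YBYB
After move 2 (R'): R=RRRR U=WYWY F=GBGB D=YWYW B=GBGB
After move 3 (U): U=WWYY F=RRGB R=GBRR B=OOGB L=GBOO
After move 4 (R): R=RGRB U=WRYB F=RWGW D=YGYO B=YOWB
Query 1: B[3] = B
Query 2: D[2] = Y
Query 3: D[1] = G
Query 4: F[2] = G
Query 5: R[0] = R
Query 6: B[0] = Y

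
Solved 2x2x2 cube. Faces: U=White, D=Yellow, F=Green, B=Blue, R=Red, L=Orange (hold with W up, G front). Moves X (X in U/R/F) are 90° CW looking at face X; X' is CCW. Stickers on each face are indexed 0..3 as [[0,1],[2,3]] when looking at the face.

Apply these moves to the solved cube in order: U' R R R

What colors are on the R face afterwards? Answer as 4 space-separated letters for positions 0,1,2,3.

Answer: G R G R

Derivation:
After move 1 (U'): U=WWWW F=OOGG R=GGRR B=RRBB L=BBOO
After move 2 (R): R=RGRG U=WOWG F=OYGY D=YBYR B=WRWB
After move 3 (R): R=RRGG U=WYWY F=OBGR D=YWYW B=GROB
After move 4 (R): R=GRGR U=WBWR F=OWGW D=YOYG B=YRYB
Query: R face = GRGR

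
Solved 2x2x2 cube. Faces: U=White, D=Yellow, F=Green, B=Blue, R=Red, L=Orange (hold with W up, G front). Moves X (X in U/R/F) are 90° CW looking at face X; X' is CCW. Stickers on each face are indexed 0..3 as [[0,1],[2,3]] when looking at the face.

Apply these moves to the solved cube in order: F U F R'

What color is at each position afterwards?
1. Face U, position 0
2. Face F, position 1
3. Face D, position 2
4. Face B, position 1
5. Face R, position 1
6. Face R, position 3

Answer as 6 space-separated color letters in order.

After move 1 (F): F=GGGG U=WWOO R=WRWR D=RRYY L=OYOY
After move 2 (U): U=OWOW F=WRGG R=BBWR B=OYBB L=GGOY
After move 3 (F): F=GWGR U=OWYG R=OBWR D=WBYY L=GROR
After move 4 (R'): R=BROW U=OBYO F=GWGG D=WWYR B=YYBB
Query 1: U[0] = O
Query 2: F[1] = W
Query 3: D[2] = Y
Query 4: B[1] = Y
Query 5: R[1] = R
Query 6: R[3] = W

Answer: O W Y Y R W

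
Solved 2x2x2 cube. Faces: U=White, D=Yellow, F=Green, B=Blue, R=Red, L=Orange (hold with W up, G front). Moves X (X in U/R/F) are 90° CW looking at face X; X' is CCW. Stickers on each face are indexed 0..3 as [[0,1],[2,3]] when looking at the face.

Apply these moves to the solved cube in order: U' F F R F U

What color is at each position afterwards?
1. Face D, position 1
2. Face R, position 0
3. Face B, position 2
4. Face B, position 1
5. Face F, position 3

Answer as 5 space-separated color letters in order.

Answer: B Y W W W

Derivation:
After move 1 (U'): U=WWWW F=OOGG R=GGRR B=RRBB L=BBOO
After move 2 (F): F=GOGO U=WWOB R=WGWR D=RGYY L=BYOY
After move 3 (F): F=GGOO U=WWYY R=OGBR D=WWYY L=BROG
After move 4 (R): R=BORG U=WGYO F=GWOY D=WBYR B=YRWB
After move 5 (F): F=OGYW U=WGGR R=YOOG D=RBYR L=BWOB
After move 6 (U): U=GWRG F=YOYW R=YROG B=BWWB L=OGOB
Query 1: D[1] = B
Query 2: R[0] = Y
Query 3: B[2] = W
Query 4: B[1] = W
Query 5: F[3] = W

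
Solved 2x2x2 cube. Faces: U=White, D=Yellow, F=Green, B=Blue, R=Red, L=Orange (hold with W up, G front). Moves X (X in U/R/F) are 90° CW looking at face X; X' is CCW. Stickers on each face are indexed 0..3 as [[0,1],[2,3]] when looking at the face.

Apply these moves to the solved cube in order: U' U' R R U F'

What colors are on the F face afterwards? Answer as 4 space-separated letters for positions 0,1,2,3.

Answer: R G R G

Derivation:
After move 1 (U'): U=WWWW F=OOGG R=GGRR B=RRBB L=BBOO
After move 2 (U'): U=WWWW F=BBGG R=OORR B=GGBB L=RROO
After move 3 (R): R=RORO U=WBWG F=BYGY D=YBYG B=WGWB
After move 4 (R): R=RROO U=WYWY F=BBGG D=YWYW B=GGBB
After move 5 (U): U=WWYY F=RRGG R=GGOO B=RRBB L=BBOO
After move 6 (F'): F=RGRG U=WWGO R=WGYO D=BOYW L=BYOY
Query: F face = RGRG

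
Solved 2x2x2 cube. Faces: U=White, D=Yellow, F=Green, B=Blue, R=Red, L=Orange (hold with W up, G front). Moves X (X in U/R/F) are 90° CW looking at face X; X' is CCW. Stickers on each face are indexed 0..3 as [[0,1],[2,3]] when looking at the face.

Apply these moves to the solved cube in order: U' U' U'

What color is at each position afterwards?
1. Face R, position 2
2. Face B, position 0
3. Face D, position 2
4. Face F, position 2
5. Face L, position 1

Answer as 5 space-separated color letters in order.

Answer: R O Y G G

Derivation:
After move 1 (U'): U=WWWW F=OOGG R=GGRR B=RRBB L=BBOO
After move 2 (U'): U=WWWW F=BBGG R=OORR B=GGBB L=RROO
After move 3 (U'): U=WWWW F=RRGG R=BBRR B=OOBB L=GGOO
Query 1: R[2] = R
Query 2: B[0] = O
Query 3: D[2] = Y
Query 4: F[2] = G
Query 5: L[1] = G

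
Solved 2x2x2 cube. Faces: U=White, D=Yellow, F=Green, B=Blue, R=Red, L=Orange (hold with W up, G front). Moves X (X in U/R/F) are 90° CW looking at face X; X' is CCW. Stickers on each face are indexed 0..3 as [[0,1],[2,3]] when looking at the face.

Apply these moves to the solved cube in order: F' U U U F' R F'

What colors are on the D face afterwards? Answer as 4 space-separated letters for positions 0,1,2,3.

Answer: R W Y Y

Derivation:
After move 1 (F'): F=GGGG U=WWRR R=YRYR D=OOYY L=OWOW
After move 2 (U): U=RWRW F=YRGG R=BBYR B=OWBB L=GGOW
After move 3 (U): U=RRWW F=BBGG R=OWYR B=GGBB L=YROW
After move 4 (U): U=WRWR F=OWGG R=GGYR B=YRBB L=BBOW
After move 5 (F'): F=WGOG U=WRGY R=OGOR D=BWYY L=BROW
After move 6 (R): R=OORG U=WGGG F=WWOY D=BBYY B=YRRB
After move 7 (F'): F=WYWO U=WGOR R=BOBG D=RWYY L=BGOG
Query: D face = RWYY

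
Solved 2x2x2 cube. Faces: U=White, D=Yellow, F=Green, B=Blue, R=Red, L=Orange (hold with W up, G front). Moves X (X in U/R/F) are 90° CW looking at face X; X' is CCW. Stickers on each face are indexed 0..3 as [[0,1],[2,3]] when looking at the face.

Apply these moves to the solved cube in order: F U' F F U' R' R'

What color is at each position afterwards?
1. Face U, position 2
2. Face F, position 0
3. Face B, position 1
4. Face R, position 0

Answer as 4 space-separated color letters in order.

Answer: W B G R

Derivation:
After move 1 (F): F=GGGG U=WWOO R=WRWR D=RRYY L=OYOY
After move 2 (U'): U=WOWO F=OYGG R=GGWR B=WRBB L=BBOY
After move 3 (F): F=GOGY U=WOYB R=WGOR D=WGYY L=BROR
After move 4 (F): F=GGYO U=WORR R=YGBR D=OWYY L=BWOG
After move 5 (U'): U=ORWR F=BWYO R=GGBR B=YGBB L=WROG
After move 6 (R'): R=GRGB U=OBWY F=BRYR D=OWYO B=YGWB
After move 7 (R'): R=RBGG U=OWWY F=BBYY D=ORYR B=OGWB
Query 1: U[2] = W
Query 2: F[0] = B
Query 3: B[1] = G
Query 4: R[0] = R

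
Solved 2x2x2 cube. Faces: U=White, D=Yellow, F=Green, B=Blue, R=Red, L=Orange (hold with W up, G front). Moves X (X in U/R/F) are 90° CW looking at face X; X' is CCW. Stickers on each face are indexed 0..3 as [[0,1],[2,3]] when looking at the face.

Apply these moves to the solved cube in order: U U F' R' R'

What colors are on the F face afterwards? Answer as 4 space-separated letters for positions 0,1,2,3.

After move 1 (U): U=WWWW F=RRGG R=BBRR B=OOBB L=GGOO
After move 2 (U): U=WWWW F=BBGG R=OORR B=GGBB L=RROO
After move 3 (F'): F=BGBG U=WWOR R=YOYR D=ROYY L=RWOW
After move 4 (R'): R=ORYY U=WBOG F=BWBR D=RGYG B=YGOB
After move 5 (R'): R=RYOY U=WOOY F=BBBG D=RWYR B=GGGB
Query: F face = BBBG

Answer: B B B G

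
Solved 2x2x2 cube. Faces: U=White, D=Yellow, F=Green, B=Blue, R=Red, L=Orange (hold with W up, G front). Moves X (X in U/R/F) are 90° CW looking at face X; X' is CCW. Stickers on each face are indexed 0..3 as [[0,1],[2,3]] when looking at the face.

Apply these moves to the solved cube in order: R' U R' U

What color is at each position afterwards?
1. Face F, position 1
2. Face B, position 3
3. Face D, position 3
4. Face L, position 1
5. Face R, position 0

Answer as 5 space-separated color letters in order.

Answer: R B W W G

Derivation:
After move 1 (R'): R=RRRR U=WBWB F=GWGW D=YGYG B=YBYB
After move 2 (U): U=WWBB F=RRGW R=YBRR B=OOYB L=GWOO
After move 3 (R'): R=BRYR U=WYBO F=RWGB D=YRYW B=GOGB
After move 4 (U): U=BWOY F=BRGB R=GOYR B=GWGB L=RWOO
Query 1: F[1] = R
Query 2: B[3] = B
Query 3: D[3] = W
Query 4: L[1] = W
Query 5: R[0] = G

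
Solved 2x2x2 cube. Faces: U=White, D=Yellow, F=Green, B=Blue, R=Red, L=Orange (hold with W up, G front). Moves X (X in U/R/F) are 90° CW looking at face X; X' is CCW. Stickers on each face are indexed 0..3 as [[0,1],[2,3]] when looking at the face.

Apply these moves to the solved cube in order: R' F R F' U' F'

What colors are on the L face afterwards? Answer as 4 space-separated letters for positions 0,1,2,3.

Answer: O B O W

Derivation:
After move 1 (R'): R=RRRR U=WBWB F=GWGW D=YGYG B=YBYB
After move 2 (F): F=GGWW U=WBOO R=WRBR D=RRYG L=OYOG
After move 3 (R): R=BWRR U=WGOW F=GRWG D=RYYY B=OBBB
After move 4 (F'): F=RGGW U=WGBR R=YWRR D=YGYY L=OWOO
After move 5 (U'): U=GRWB F=OWGW R=RGRR B=YWBB L=OBOO
After move 6 (F'): F=WWOG U=GRRR R=GGYR D=BOYY L=OBOW
Query: L face = OBOW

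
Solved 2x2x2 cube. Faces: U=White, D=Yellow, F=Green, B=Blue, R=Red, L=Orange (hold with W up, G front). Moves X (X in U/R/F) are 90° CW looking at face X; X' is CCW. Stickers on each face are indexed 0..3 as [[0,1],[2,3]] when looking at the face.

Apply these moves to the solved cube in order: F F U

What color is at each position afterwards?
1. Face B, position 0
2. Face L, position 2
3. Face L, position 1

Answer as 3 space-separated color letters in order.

After move 1 (F): F=GGGG U=WWOO R=WRWR D=RRYY L=OYOY
After move 2 (F): F=GGGG U=WWYY R=OROR D=WWYY L=OROR
After move 3 (U): U=YWYW F=ORGG R=BBOR B=ORBB L=GGOR
Query 1: B[0] = O
Query 2: L[2] = O
Query 3: L[1] = G

Answer: O O G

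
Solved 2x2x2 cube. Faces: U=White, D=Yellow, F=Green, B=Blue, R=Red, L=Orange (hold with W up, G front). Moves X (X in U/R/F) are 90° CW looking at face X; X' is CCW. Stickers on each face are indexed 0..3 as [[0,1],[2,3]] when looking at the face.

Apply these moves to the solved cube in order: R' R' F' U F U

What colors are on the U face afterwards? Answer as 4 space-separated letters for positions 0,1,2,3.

Answer: W R B W

Derivation:
After move 1 (R'): R=RRRR U=WBWB F=GWGW D=YGYG B=YBYB
After move 2 (R'): R=RRRR U=WYWY F=GBGB D=YWYW B=GBGB
After move 3 (F'): F=BBGG U=WYRR R=WRYR D=OOYW L=OYOW
After move 4 (U): U=RWRY F=WRGG R=GBYR B=OYGB L=BBOW
After move 5 (F): F=GWGR U=RWWB R=RBYR D=YGYW L=BOOO
After move 6 (U): U=WRBW F=RBGR R=OYYR B=BOGB L=GWOO
Query: U face = WRBW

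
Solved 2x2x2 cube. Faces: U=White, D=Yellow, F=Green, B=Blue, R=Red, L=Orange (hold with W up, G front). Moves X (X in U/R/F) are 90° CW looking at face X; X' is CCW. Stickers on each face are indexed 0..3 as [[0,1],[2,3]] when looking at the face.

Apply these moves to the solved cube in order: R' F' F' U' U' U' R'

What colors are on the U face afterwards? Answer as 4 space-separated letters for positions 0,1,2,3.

Answer: G Y Y O

Derivation:
After move 1 (R'): R=RRRR U=WBWB F=GWGW D=YGYG B=YBYB
After move 2 (F'): F=WWGG U=WBRR R=GRYR D=OOYG L=OBOW
After move 3 (F'): F=WGWG U=WBGY R=OROR D=BWYG L=OROR
After move 4 (U'): U=BYWG F=ORWG R=WGOR B=ORYB L=YBOR
After move 5 (U'): U=YGBW F=YBWG R=OROR B=WGYB L=OROR
After move 6 (U'): U=GWYB F=ORWG R=YBOR B=ORYB L=WGOR
After move 7 (R'): R=BRYO U=GYYO F=OWWB D=BRYG B=GRWB
Query: U face = GYYO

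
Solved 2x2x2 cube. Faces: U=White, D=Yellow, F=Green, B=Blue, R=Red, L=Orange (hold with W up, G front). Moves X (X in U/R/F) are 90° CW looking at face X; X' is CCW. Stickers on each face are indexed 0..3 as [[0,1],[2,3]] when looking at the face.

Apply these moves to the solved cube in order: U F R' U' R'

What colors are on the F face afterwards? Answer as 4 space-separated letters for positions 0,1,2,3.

Answer: G O G O

Derivation:
After move 1 (U): U=WWWW F=RRGG R=BBRR B=OOBB L=GGOO
After move 2 (F): F=GRGR U=WWOG R=WBWR D=RBYY L=GYOY
After move 3 (R'): R=BRWW U=WBOO F=GWGG D=RRYR B=YOBB
After move 4 (U'): U=BOWO F=GYGG R=GWWW B=BRBB L=YOOY
After move 5 (R'): R=WWGW U=BBWB F=GOGO D=RYYG B=RRRB
Query: F face = GOGO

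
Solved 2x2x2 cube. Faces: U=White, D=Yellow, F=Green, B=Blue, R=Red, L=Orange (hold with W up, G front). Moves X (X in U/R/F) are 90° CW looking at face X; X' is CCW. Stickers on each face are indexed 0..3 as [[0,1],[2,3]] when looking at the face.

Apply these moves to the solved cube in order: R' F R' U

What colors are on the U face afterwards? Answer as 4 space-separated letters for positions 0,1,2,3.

Answer: O W Y Y

Derivation:
After move 1 (R'): R=RRRR U=WBWB F=GWGW D=YGYG B=YBYB
After move 2 (F): F=GGWW U=WBOO R=WRBR D=RRYG L=OYOG
After move 3 (R'): R=RRWB U=WYOY F=GBWO D=RGYW B=GBRB
After move 4 (U): U=OWYY F=RRWO R=GBWB B=OYRB L=GBOG
Query: U face = OWYY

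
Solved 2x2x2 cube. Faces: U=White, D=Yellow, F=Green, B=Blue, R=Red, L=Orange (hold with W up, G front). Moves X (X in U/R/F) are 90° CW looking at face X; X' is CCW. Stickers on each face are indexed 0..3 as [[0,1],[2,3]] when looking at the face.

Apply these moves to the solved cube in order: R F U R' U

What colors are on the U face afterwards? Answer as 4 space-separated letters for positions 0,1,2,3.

After move 1 (R): R=RRRR U=WGWG F=GYGY D=YBYB B=WBWB
After move 2 (F): F=GGYY U=WGOO R=WRGR D=RRYB L=OYOB
After move 3 (U): U=OWOG F=WRYY R=WBGR B=OYWB L=GGOB
After move 4 (R'): R=BRWG U=OWOO F=WWYG D=RRYY B=BYRB
After move 5 (U): U=OOOW F=BRYG R=BYWG B=GGRB L=WWOB
Query: U face = OOOW

Answer: O O O W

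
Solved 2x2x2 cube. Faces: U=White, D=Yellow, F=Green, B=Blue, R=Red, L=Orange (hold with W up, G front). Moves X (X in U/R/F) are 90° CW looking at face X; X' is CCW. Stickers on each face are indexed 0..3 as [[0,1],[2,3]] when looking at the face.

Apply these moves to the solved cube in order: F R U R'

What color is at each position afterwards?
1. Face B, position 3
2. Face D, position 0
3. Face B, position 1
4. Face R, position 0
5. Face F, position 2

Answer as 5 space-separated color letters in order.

After move 1 (F): F=GGGG U=WWOO R=WRWR D=RRYY L=OYOY
After move 2 (R): R=WWRR U=WGOG F=GRGY D=RBYB B=OBWB
After move 3 (U): U=OWGG F=WWGY R=OBRR B=OYWB L=GROY
After move 4 (R'): R=BROR U=OWGO F=WWGG D=RWYY B=BYBB
Query 1: B[3] = B
Query 2: D[0] = R
Query 3: B[1] = Y
Query 4: R[0] = B
Query 5: F[2] = G

Answer: B R Y B G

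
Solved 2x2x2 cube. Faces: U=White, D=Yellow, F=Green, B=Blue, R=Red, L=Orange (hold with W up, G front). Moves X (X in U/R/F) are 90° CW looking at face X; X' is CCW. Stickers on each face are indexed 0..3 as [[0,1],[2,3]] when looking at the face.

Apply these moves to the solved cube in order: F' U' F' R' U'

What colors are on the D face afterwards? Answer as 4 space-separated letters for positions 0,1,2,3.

Answer: B G Y G

Derivation:
After move 1 (F'): F=GGGG U=WWRR R=YRYR D=OOYY L=OWOW
After move 2 (U'): U=WRWR F=OWGG R=GGYR B=YRBB L=BBOW
After move 3 (F'): F=WGOG U=WRGY R=OGOR D=BWYY L=BROW
After move 4 (R'): R=GROO U=WBGY F=WROY D=BGYG B=YRWB
After move 5 (U'): U=BYWG F=BROY R=WROO B=GRWB L=YROW
Query: D face = BGYG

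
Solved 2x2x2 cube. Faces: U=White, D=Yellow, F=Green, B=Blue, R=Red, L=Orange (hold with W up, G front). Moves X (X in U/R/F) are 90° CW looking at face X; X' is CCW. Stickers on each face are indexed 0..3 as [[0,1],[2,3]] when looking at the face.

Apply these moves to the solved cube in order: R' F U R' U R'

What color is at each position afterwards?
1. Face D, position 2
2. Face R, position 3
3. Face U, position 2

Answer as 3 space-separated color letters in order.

After move 1 (R'): R=RRRR U=WBWB F=GWGW D=YGYG B=YBYB
After move 2 (F): F=GGWW U=WBOO R=WRBR D=RRYG L=OYOG
After move 3 (U): U=OWOB F=WRWW R=YBBR B=OYYB L=GGOG
After move 4 (R'): R=BRYB U=OYOO F=WWWB D=RRYW B=GYRB
After move 5 (U): U=OOOY F=BRWB R=GYYB B=GGRB L=WWOG
After move 6 (R'): R=YBGY U=OROG F=BOWY D=RRYB B=WGRB
Query 1: D[2] = Y
Query 2: R[3] = Y
Query 3: U[2] = O

Answer: Y Y O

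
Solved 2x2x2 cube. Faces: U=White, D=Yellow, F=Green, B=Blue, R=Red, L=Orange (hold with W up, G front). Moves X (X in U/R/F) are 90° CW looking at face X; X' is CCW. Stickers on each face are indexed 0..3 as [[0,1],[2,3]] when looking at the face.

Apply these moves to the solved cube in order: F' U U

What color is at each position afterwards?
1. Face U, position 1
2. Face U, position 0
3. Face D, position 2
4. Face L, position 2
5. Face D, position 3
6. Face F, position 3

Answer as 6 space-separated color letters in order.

After move 1 (F'): F=GGGG U=WWRR R=YRYR D=OOYY L=OWOW
After move 2 (U): U=RWRW F=YRGG R=BBYR B=OWBB L=GGOW
After move 3 (U): U=RRWW F=BBGG R=OWYR B=GGBB L=YROW
Query 1: U[1] = R
Query 2: U[0] = R
Query 3: D[2] = Y
Query 4: L[2] = O
Query 5: D[3] = Y
Query 6: F[3] = G

Answer: R R Y O Y G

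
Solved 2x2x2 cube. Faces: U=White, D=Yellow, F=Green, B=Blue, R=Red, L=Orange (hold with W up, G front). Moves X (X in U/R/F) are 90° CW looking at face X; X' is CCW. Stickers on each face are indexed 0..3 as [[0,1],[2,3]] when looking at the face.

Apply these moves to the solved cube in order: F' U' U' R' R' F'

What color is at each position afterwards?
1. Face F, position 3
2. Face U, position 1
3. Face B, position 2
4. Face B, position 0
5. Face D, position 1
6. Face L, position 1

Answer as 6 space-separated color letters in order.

After move 1 (F'): F=GGGG U=WWRR R=YRYR D=OOYY L=OWOW
After move 2 (U'): U=WRWR F=OWGG R=GGYR B=YRBB L=BBOW
After move 3 (U'): U=RRWW F=BBGG R=OWYR B=GGBB L=YROW
After move 4 (R'): R=WROY U=RBWG F=BRGW D=OBYG B=YGOB
After move 5 (R'): R=RYWO U=ROWY F=BBGG D=ORYW B=GGBB
After move 6 (F'): F=BGBG U=RORW R=RYOO D=RWYW L=YYOW
Query 1: F[3] = G
Query 2: U[1] = O
Query 3: B[2] = B
Query 4: B[0] = G
Query 5: D[1] = W
Query 6: L[1] = Y

Answer: G O B G W Y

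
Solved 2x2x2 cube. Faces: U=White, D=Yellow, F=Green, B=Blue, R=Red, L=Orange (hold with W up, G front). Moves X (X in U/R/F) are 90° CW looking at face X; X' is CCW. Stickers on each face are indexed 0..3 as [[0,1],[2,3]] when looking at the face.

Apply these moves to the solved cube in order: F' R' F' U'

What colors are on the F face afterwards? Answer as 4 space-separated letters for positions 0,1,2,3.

Answer: O B G G

Derivation:
After move 1 (F'): F=GGGG U=WWRR R=YRYR D=OOYY L=OWOW
After move 2 (R'): R=RRYY U=WBRB F=GWGR D=OGYG B=YBOB
After move 3 (F'): F=WRGG U=WBRY R=GROY D=WWYG L=OBOR
After move 4 (U'): U=BYWR F=OBGG R=WROY B=GROB L=YBOR
Query: F face = OBGG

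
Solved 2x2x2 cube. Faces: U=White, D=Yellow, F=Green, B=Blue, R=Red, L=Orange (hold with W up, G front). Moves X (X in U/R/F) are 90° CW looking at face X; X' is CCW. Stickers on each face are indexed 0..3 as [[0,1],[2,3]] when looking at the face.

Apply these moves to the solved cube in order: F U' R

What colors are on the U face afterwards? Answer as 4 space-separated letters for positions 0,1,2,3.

Answer: W Y W G

Derivation:
After move 1 (F): F=GGGG U=WWOO R=WRWR D=RRYY L=OYOY
After move 2 (U'): U=WOWO F=OYGG R=GGWR B=WRBB L=BBOY
After move 3 (R): R=WGRG U=WYWG F=ORGY D=RBYW B=OROB
Query: U face = WYWG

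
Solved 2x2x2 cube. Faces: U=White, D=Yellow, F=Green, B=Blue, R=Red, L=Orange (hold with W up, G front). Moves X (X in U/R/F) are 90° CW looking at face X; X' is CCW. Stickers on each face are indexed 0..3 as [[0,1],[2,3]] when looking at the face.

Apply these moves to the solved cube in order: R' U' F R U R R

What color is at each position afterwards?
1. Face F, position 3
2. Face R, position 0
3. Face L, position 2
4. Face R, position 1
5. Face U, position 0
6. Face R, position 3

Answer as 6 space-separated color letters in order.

Answer: Y W O R O B

Derivation:
After move 1 (R'): R=RRRR U=WBWB F=GWGW D=YGYG B=YBYB
After move 2 (U'): U=BBWW F=OOGW R=GWRR B=RRYB L=YBOO
After move 3 (F): F=GOWO U=BBOB R=WWWR D=RGYG L=YYOG
After move 4 (R): R=WWRW U=BOOO F=GGWG D=RYYR B=BRBB
After move 5 (U): U=OBOO F=WWWG R=BRRW B=YYBB L=GGOG
After move 6 (R): R=RBWR U=OWOG F=WYWR D=RBYY B=OYBB
After move 7 (R): R=WRRB U=OYOR F=WBWY D=RBYO B=GYWB
Query 1: F[3] = Y
Query 2: R[0] = W
Query 3: L[2] = O
Query 4: R[1] = R
Query 5: U[0] = O
Query 6: R[3] = B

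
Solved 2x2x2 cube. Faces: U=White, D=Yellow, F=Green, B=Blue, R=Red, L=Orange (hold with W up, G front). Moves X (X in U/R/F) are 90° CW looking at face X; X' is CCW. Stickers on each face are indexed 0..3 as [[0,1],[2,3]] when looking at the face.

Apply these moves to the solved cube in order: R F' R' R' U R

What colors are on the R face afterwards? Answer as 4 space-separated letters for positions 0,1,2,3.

After move 1 (R): R=RRRR U=WGWG F=GYGY D=YBYB B=WBWB
After move 2 (F'): F=YYGG U=WGRR R=BRYR D=OOYB L=OGOW
After move 3 (R'): R=RRBY U=WWRW F=YGGR D=OYYG B=BBOB
After move 4 (R'): R=RYRB U=WORB F=YWGW D=OGYR B=GBYB
After move 5 (U): U=RWBO F=RYGW R=GBRB B=OGYB L=YWOW
After move 6 (R): R=RGBB U=RYBW F=RGGR D=OYYO B=OGWB
Query: R face = RGBB

Answer: R G B B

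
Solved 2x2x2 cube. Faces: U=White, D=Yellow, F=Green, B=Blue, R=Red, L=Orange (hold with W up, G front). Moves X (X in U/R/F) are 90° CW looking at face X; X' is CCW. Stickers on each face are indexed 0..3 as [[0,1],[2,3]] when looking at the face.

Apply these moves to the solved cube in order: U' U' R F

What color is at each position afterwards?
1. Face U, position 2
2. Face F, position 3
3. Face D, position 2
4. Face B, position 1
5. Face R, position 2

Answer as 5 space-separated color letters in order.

Answer: O Y Y G G

Derivation:
After move 1 (U'): U=WWWW F=OOGG R=GGRR B=RRBB L=BBOO
After move 2 (U'): U=WWWW F=BBGG R=OORR B=GGBB L=RROO
After move 3 (R): R=RORO U=WBWG F=BYGY D=YBYG B=WGWB
After move 4 (F): F=GBYY U=WBOR R=WOGO D=RRYG L=RYOB
Query 1: U[2] = O
Query 2: F[3] = Y
Query 3: D[2] = Y
Query 4: B[1] = G
Query 5: R[2] = G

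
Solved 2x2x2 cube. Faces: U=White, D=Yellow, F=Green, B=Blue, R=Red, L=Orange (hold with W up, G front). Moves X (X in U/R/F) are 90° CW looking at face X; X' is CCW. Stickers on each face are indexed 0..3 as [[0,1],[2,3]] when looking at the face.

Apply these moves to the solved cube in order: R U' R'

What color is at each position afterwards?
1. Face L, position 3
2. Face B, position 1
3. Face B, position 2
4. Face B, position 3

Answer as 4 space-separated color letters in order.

Answer: O R B B

Derivation:
After move 1 (R): R=RRRR U=WGWG F=GYGY D=YBYB B=WBWB
After move 2 (U'): U=GGWW F=OOGY R=GYRR B=RRWB L=WBOO
After move 3 (R'): R=YRGR U=GWWR F=OGGW D=YOYY B=BRBB
Query 1: L[3] = O
Query 2: B[1] = R
Query 3: B[2] = B
Query 4: B[3] = B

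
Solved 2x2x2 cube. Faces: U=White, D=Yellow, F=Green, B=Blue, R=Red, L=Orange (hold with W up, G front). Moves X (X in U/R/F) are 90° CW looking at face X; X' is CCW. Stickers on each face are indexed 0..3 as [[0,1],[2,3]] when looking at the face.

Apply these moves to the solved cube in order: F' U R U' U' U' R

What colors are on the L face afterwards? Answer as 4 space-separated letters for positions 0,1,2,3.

After move 1 (F'): F=GGGG U=WWRR R=YRYR D=OOYY L=OWOW
After move 2 (U): U=RWRW F=YRGG R=BBYR B=OWBB L=GGOW
After move 3 (R): R=YBRB U=RRRG F=YOGY D=OBYO B=WWWB
After move 4 (U'): U=RGRR F=GGGY R=YORB B=YBWB L=WWOW
After move 5 (U'): U=GRRR F=WWGY R=GGRB B=YOWB L=YBOW
After move 6 (U'): U=RRGR F=YBGY R=WWRB B=GGWB L=YOOW
After move 7 (R): R=RWBW U=RBGY F=YBGO D=OWYG B=RGRB
Query: L face = YOOW

Answer: Y O O W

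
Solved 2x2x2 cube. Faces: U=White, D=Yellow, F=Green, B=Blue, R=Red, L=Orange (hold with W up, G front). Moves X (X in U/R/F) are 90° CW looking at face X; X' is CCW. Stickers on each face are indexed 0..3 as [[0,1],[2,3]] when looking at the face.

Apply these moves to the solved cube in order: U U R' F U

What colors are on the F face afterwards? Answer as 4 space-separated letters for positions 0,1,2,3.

Answer: W R W W

Derivation:
After move 1 (U): U=WWWW F=RRGG R=BBRR B=OOBB L=GGOO
After move 2 (U): U=WWWW F=BBGG R=OORR B=GGBB L=RROO
After move 3 (R'): R=OROR U=WBWG F=BWGW D=YBYG B=YGYB
After move 4 (F): F=GBWW U=WBOR R=WRGR D=OOYG L=RYOB
After move 5 (U): U=OWRB F=WRWW R=YGGR B=RYYB L=GBOB
Query: F face = WRWW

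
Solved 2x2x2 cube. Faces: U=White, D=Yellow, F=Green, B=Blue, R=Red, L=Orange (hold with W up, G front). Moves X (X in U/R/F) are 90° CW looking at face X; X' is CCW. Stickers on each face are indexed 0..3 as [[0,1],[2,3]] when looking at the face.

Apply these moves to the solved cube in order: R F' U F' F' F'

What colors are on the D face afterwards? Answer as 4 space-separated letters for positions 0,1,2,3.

Answer: Y W Y B

Derivation:
After move 1 (R): R=RRRR U=WGWG F=GYGY D=YBYB B=WBWB
After move 2 (F'): F=YYGG U=WGRR R=BRYR D=OOYB L=OGOW
After move 3 (U): U=RWRG F=BRGG R=WBYR B=OGWB L=YYOW
After move 4 (F'): F=RGBG U=RWWY R=OBOR D=YWYB L=YGOR
After move 5 (F'): F=GGRB U=RWOO R=WBYR D=GRYB L=YYOW
After move 6 (F'): F=GBGR U=RWWY R=RBGR D=YWYB L=YOOO
Query: D face = YWYB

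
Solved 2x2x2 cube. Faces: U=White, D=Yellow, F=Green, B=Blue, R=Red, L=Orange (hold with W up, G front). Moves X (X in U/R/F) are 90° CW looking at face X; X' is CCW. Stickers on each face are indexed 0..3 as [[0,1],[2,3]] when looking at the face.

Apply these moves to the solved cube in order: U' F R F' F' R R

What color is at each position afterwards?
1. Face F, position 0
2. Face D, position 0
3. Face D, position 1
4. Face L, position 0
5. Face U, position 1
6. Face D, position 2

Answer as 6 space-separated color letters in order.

After move 1 (U'): U=WWWW F=OOGG R=GGRR B=RRBB L=BBOO
After move 2 (F): F=GOGO U=WWOB R=WGWR D=RGYY L=BYOY
After move 3 (R): R=WWRG U=WOOO F=GGGY D=RBYR B=BRWB
After move 4 (F'): F=GYGG U=WOWR R=BWRG D=YYYR L=BOOO
After move 5 (F'): F=YGGG U=WOBR R=YWYG D=OOYR L=BROW
After move 6 (R): R=YYGW U=WGBG F=YOGR D=OWYB B=RROB
After move 7 (R): R=GYWY U=WOBR F=YWGB D=OOYR B=GRGB
Query 1: F[0] = Y
Query 2: D[0] = O
Query 3: D[1] = O
Query 4: L[0] = B
Query 5: U[1] = O
Query 6: D[2] = Y

Answer: Y O O B O Y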